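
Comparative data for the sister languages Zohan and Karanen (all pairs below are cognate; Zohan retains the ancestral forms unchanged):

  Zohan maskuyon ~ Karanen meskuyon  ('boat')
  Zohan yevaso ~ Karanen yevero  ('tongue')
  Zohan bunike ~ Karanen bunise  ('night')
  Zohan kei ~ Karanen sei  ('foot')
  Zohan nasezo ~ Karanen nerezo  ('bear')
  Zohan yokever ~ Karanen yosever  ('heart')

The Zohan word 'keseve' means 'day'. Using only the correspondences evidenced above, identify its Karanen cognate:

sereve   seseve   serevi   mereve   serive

sereve

kei ~ sei — Zohan k corresponds to Karanen s word-initially before a front vowel.
nasezo ~ nerezo — Zohan s corresponds to Karanen r between vowels (before a front vowel).
Applying these to Zohan 'keseve':
  keseve → seseve   (k→s word-initially before a front vowel)
  seseve → sereve   (s→r between vowels (before a front vowel))
So the Karanen cognate is 'sereve'.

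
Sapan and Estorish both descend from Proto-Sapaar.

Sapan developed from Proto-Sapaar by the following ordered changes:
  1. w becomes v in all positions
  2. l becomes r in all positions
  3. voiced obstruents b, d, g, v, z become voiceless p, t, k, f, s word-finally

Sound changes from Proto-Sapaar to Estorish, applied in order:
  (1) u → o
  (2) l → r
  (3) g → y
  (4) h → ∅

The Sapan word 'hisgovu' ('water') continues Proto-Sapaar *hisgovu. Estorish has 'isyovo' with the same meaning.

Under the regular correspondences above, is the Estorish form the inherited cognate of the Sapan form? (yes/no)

Derive the expected Estorish reflex of *hisgovu:
Estorish: *hisgovu > hisgovo > hisyovo > isyovo  (by vowel merger, unconditioned shift, h-loss)
Estorish 'isyovo' matches the regular reflex exactly, so the pair is cognate.

yes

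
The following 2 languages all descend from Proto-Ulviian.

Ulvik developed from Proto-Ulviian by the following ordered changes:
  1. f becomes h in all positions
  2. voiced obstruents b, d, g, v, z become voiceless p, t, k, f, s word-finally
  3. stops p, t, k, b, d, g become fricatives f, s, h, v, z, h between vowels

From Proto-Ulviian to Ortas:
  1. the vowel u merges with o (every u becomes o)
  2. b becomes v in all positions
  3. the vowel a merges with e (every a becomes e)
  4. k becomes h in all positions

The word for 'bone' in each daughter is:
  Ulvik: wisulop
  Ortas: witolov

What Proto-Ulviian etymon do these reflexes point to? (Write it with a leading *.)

*witulob

Position 4: Ulvik has u, Ortas has o. Ulvik preserves u here (none of its changes turn any other segment into u), so the proto-segment is *u.
Position 3: Ulvik has s, Ortas has t. Ortas preserves t here (none of its changes turn any other segment into t), so the proto-segment is *t.
Position 7: Ulvik has p, Ortas has v. Taking the neighbouring segments as reconstructed: Ulvik p could go back to *p or *b; Ortas v could go back to *b or *v — the one source consistent with every daughter is *b.
Continuing position by position gives *witulob; check it forward:
Ulvik: *witulob > witulop > wisulop  (by final devoicing, intervocalic lenition)
Ortas: start from *witulob.
  rule 1 (vowel merger): witulob → witolob
  rule 2 (unconditioned shift): witolob → witolov
  rule 3: no change — witolov
  rule 4: no change — witolov
  ⇒ Ortas witolov
No other proto-form is consistent with every reflex, so the reconstruction is *witulob.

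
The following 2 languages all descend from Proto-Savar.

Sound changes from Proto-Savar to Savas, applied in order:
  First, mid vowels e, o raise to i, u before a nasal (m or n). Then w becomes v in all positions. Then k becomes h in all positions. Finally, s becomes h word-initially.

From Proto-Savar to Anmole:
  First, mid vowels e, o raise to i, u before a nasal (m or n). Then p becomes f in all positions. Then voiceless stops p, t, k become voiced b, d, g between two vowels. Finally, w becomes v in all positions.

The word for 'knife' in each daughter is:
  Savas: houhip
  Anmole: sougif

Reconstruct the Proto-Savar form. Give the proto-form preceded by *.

*soukip

Position 6: Savas has p, Anmole has f. Savas preserves p here (none of its changes turn any other segment into p), so the proto-segment is *p.
Position 4: Savas has h, Anmole has g. Taking the neighbouring segments as reconstructed: Savas h could go back to *k or *h; Anmole g could go back to *k or *g — the one source consistent with every daughter is *k.
Position 1: Savas has h, Anmole has s. Anmole preserves s here (none of its changes turn any other segment into s), so the proto-segment is *s.
This points to *soukip. Verify forward in each daughter:
Savas: *soukip
  soukip (rule 1 does not apply)
  soukip (rule 2 does not apply)
  soukip → souhip   [unconditioned shift]
  souhip → houhip   [debuccalisation]
  giving Savas houhip.
Anmole: *soukip
  soukip (rule 1 does not apply)
  soukip → soukif   [unconditioned shift]
  soukif → sougif   [intervocalic voicing]
  sougif (rule 4 does not apply)
  giving Anmole sougif.
No other proto-form is consistent with every reflex, so the reconstruction is *soukip.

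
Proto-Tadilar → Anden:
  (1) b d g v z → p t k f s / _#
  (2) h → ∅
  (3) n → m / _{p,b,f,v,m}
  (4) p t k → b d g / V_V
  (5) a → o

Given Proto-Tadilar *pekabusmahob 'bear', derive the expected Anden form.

pegobusmoop

Anden: *pekabusmahob
  pekabusmahob → pekabusmahop   [final devoicing]
  pekabusmahop → pekabusmaop   [h-loss]
  pekabusmaop (rule 3 does not apply)
  pekabusmaop → pegabusmaop   [intervocalic voicing]
  pegabusmaop → pegobusmoop   [vowel merger]
  giving Anden pegobusmoop.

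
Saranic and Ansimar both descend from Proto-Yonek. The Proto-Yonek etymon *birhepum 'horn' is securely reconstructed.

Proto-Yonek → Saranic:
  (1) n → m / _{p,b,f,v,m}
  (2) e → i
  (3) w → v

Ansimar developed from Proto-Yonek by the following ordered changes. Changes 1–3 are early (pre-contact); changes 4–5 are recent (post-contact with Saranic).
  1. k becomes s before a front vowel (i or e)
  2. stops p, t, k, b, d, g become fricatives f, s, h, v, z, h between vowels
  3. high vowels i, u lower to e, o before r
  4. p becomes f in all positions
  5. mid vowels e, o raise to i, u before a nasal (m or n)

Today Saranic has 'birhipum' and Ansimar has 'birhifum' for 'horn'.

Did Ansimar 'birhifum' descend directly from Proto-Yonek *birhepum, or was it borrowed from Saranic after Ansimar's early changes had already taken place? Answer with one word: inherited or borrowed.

If inherited, *birhepum would pass through all of Ansimar's changes:
Ansimar: *birhepum > birhefum > berhefum  (by intervocalic lenition, pre-rhotic lowering)
If borrowed from Saranic 'birhipum' after the early changes, it would undergo only the recent ones:
  rule 4 (unconditioned shift): birhipum → birhifum
  rule 5 (pre-nasal raising): no change (birhifum)
  ⇒ as a loan: birhifum
Ansimar 'birhifum' matches the loan outcome 'birhifum', not the inherited 'berhefum' — it skipped the early Ansimar changes, so it was borrowed from Saranic.

borrowed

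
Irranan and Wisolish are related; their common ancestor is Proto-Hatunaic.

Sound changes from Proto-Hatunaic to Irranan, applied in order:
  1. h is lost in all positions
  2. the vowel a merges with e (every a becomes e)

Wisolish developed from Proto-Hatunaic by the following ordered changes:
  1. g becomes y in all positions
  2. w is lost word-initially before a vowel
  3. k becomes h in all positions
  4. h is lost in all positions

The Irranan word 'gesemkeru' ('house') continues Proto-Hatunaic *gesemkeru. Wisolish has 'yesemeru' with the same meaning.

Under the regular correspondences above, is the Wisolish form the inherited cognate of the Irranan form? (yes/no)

Derive the expected Wisolish reflex of *gesemkeru:
Wisolish: *gesemkeru > yesemkeru > yesemheru > yesemeru  (by unconditioned shift, unconditioned shift, h-loss)
Wisolish 'yesemeru' matches the regular reflex exactly, so the pair is cognate.

yes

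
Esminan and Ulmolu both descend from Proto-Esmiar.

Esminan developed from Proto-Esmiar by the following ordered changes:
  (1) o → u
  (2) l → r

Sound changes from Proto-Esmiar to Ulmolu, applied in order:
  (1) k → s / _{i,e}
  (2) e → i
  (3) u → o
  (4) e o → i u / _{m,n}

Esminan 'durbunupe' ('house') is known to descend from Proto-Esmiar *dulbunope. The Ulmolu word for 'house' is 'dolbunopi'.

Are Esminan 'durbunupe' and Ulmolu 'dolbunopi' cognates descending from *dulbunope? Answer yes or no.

yes

Derive the expected Ulmolu reflex of *dulbunope:
Ulmolu: start from *dulbunope.
  rule 1: no change — dulbunope
  rule 2 (vowel merger): dulbunope → dulbunopi
  rule 3 (vowel merger): dulbunopi → dolbonopi
  rule 4 (pre-nasal raising): dolbonopi → dolbunopi
  ⇒ Ulmolu dolbunopi
Ulmolu 'dolbunopi' matches the regular reflex exactly, so the pair is cognate.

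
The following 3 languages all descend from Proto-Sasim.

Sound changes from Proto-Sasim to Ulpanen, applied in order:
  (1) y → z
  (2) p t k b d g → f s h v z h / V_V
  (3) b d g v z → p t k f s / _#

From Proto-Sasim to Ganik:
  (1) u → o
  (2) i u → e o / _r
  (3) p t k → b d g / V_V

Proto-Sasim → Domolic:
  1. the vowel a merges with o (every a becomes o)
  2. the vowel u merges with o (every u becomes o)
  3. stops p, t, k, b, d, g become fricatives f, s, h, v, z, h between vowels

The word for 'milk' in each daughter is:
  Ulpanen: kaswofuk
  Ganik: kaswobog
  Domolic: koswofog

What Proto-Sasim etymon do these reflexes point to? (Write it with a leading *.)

Position 8: Ulpanen has k, Ganik has g, Domolic has g. Domolic preserves g here (none of its changes turn any other segment into g), so the proto-segment is *g.
Position 7: Ulpanen has u, Ganik has o, Domolic has o. Ulpanen preserves u here (none of its changes turn any other segment into u), so the proto-segment is *u.
This points to *kaswopug. Verify forward in each daughter:
Ulpanen: *kaswopug > kaswofug > kaswofuk  (by intervocalic lenition, final devoicing)
Ganik: start from *kaswopug.
  rule 1 (vowel merger): kaswopug → kaswopog
  rule 2: no change — kaswopog
  rule 3 (intervocalic voicing): kaswopog → kaswobog
  ⇒ Ganik kaswobog
Domolic: *kaswopug > koswopug > koswopog > koswofog  (by vowel merger, vowel merger, intervocalic lenition)
No other proto-form is consistent with every reflex, so the reconstruction is *kaswopug.

*kaswopug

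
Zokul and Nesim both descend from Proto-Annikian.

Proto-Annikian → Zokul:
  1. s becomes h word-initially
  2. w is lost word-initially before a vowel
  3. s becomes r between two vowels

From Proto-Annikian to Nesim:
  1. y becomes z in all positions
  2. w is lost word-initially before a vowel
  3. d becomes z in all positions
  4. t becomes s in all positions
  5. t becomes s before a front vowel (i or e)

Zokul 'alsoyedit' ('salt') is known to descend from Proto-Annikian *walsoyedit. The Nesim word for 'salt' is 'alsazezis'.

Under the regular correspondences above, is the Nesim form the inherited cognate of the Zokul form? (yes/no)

Derive the expected Nesim reflex of *walsoyedit:
Nesim: *walsoyedit
  walsoyedit → walsozedit   [unconditioned shift]
  walsozedit → alsozedit   [glide loss]
  alsozedit → alsozezit   [unconditioned shift]
  alsozezit → alsozezis   [unconditioned shift]
  alsozezis (rule 5 does not apply)
  giving Nesim alsozezis.
The regular Nesim reflex would be 'alsozezis', but the attested form is 'alsazezis'. The correspondence is irregular, so they are not cognates (the Nesim form has a different source).

no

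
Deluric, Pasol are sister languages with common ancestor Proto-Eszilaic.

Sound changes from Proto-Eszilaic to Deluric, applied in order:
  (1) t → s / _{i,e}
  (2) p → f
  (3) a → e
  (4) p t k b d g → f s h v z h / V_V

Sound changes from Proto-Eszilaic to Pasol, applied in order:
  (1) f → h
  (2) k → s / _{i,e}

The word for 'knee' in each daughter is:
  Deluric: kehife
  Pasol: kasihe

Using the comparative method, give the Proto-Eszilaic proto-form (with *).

*kakife

Position 5: Deluric has f, Pasol has h. Taking the neighbouring segments as reconstructed: Deluric f could go back to *p or *f; Pasol h could go back to *f or *h — the one source consistent with every daughter is *f.
Position 3: Deluric has h, Pasol has s. Taking the neighbouring segments as reconstructed: Deluric h could go back to *k or *g or *h; Pasol s could go back to *k or *s — the one source consistent with every daughter is *k.
Position 2: Deluric has e, Pasol has a. Pasol preserves a here (none of its changes turn any other segment into a), so the proto-segment is *a.
The remaining positions agree across the daughters. Check the candidate against every language:
Deluric: *kakife > kekife > kehife  (by vowel merger, intervocalic lenition)
Pasol: start from *kakife.
  rule 1 (unconditioned shift): kakife → kakihe
  rule 2 (palatalisation): kakihe → kasihe
  ⇒ Pasol kasihe
*kakife is the unique common source.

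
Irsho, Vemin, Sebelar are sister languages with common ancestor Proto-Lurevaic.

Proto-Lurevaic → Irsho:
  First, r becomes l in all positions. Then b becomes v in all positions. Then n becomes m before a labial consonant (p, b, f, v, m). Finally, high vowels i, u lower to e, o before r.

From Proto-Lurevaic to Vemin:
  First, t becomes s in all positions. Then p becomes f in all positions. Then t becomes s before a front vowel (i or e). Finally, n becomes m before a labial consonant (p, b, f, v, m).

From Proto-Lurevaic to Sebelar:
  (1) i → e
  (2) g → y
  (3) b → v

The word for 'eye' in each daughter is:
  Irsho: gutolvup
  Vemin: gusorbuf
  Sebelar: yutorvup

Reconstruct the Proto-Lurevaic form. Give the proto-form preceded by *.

Position 5: Irsho has l, Vemin has r, Sebelar has r. Vemin preserves r here (none of its changes turn any other segment into r), so the proto-segment is *r.
Position 3: Irsho has t, Vemin has s, Sebelar has t. Irsho preserves t here (none of its changes turn any other segment into t), so the proto-segment is *t.
Position 8: Irsho has p, Vemin has f, Sebelar has p. Irsho preserves p here (none of its changes turn any other segment into p), so the proto-segment is *p.
Verify the candidate proto-form against each daughter:
Irsho: start from *gutorbup.
  rule 1 (unconditioned shift): gutorbup → gutolbup
  rule 2 (unconditioned shift): gutolbup → gutolvup
  rule 3: no change — gutolvup
  rule 4: no change — gutolvup
  ⇒ Irsho gutolvup
Vemin: *gutorbup > gusorbup > gusorbuf  (by unconditioned shift, unconditioned shift)
Sebelar: start from *gutorbup.
  rule 1: no change — gutorbup
  rule 2 (unconditioned shift): gutorbup → yutorbup
  rule 3 (unconditioned shift): yutorbup → yutorvup
  ⇒ Sebelar yutorvup
*gutorbup is the unique common source.

*gutorbup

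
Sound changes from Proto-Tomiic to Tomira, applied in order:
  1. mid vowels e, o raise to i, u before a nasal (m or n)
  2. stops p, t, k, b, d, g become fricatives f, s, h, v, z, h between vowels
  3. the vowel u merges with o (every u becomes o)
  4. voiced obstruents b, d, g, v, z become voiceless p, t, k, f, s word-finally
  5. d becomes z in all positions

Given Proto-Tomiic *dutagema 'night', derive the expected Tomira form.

zosahima

Tomira: *dutagema
  dutagema → dutagima   [pre-nasal raising]
  dutagima → dusahima   [intervocalic lenition]
  dusahima → dosahima   [vowel merger]
  dosahima (rule 4 does not apply)
  dosahima → zosahima   [unconditioned shift]
  giving Tomira zosahima.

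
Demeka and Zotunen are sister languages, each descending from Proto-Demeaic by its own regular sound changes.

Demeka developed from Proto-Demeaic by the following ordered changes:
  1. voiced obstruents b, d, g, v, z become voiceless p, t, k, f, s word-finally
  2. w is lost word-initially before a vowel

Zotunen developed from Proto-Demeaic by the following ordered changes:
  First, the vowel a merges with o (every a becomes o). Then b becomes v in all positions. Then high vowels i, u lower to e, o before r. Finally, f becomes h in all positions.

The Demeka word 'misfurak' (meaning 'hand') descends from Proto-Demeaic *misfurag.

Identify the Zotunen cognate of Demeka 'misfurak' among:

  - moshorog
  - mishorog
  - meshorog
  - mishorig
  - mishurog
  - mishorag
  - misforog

mishorog

Zotunen: *misfurag > misfurog > misforog > mishorog  (by vowel merger, pre-rhotic lowering, unconditioned shift)
Only 'mishorog' matches the regular Zotunen development of *misfurag.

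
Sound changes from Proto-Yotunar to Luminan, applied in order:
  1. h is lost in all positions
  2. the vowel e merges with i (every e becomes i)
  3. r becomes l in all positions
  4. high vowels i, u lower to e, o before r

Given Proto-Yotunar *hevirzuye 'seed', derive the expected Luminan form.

ivilzuyi

Luminan: start from *hevirzuye.
  rule 1 (h-loss): hevirzuye → evirzuye
  rule 2 (vowel merger): evirzuye → ivirzuyi
  rule 3 (unconditioned shift): ivirzuyi → ivilzuyi
  rule 4: no change — ivilzuyi
  ⇒ Luminan ivilzuyi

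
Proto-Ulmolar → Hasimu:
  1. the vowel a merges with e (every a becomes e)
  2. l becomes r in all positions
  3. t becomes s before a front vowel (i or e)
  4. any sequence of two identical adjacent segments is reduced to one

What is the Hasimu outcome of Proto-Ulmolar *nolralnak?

Hasimu: start from *nolralnak.
  rule 1 (vowel merger): nolralnak → nolrelnek
  rule 2 (unconditioned shift): nolrelnek → norrernek
  rule 3: no change — norrernek
  rule 4 (degemination): norrernek → norernek
  ⇒ Hasimu norernek

norernek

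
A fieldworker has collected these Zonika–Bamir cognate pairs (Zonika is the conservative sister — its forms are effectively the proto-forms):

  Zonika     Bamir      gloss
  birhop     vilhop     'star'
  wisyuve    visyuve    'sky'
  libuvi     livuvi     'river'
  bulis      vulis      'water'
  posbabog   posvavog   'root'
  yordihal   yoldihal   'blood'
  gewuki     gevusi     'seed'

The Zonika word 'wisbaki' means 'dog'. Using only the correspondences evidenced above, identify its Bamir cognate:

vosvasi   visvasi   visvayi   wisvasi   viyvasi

visvasi

wisyuve ~ visyuve — Zonika w corresponds to Bamir v word-initially before a front vowel.
posbabog ~ posvavog — Zonika b corresponds to Bamir v after a consonant, before a back vowel.
gewuki ~ gevusi — Zonika k corresponds to Bamir s between vowels (before a front vowel).
Applying these to Zonika 'wisbaki':
  wisbaki → visbaki   (w→v word-initially before a front vowel)
  visbaki → visvaki   (b→v after a consonant, before a back vowel)
  visvaki → visvasi   (k→s between vowels (before a front vowel))
So the Bamir cognate is 'visvasi'.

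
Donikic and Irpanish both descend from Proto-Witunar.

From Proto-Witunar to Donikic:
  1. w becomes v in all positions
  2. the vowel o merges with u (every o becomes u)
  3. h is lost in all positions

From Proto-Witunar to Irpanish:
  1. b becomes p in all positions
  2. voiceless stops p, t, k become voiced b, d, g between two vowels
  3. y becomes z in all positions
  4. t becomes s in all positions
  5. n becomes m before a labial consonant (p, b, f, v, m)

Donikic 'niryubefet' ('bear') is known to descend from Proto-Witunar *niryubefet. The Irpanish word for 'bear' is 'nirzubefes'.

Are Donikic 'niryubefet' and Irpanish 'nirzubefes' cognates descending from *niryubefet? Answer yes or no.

yes

Derive the expected Irpanish reflex of *niryubefet:
Irpanish: start from *niryubefet.
  rule 1 (unconditioned shift): niryubefet → niryupefet
  rule 2 (intervocalic voicing): niryupefet → niryubefet
  rule 3 (unconditioned shift): niryubefet → nirzubefet
  rule 4 (unconditioned shift): nirzubefet → nirzubefes
  rule 5: no change — nirzubefes
  ⇒ Irpanish nirzubefes
Irpanish 'nirzubefes' matches the regular reflex exactly, so the pair is cognate.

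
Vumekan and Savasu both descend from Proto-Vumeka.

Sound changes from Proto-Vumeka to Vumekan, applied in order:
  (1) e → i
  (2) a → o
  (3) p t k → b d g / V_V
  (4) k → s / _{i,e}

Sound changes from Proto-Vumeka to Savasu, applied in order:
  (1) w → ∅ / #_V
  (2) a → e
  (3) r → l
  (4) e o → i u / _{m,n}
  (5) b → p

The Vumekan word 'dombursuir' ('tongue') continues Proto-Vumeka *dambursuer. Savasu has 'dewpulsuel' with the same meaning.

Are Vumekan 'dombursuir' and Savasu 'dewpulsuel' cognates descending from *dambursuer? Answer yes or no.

Derive the expected Savasu reflex of *dambursuer:
Savasu: *dambursuer > dembursuer > dembulsuel > dimbulsuel > dimpulsuel  (by vowel merger, unconditioned shift, pre-nasal raising, unconditioned shift)
The regular Savasu reflex would be 'dimpulsuel', but the attested form is 'dewpulsuel'. The correspondence is irregular, so they are not cognates (the Savasu form has a different source).

no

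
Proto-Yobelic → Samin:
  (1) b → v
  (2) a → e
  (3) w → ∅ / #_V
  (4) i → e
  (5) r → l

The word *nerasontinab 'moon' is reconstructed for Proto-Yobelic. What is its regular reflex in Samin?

Samin: *nerasontinab
  nerasontinab → nerasontinav   [unconditioned shift]
  nerasontinav → neresontinev   [vowel merger]
  neresontinev (rule 3 does not apply)
  neresontinev → neresontenev   [vowel merger]
  neresontenev → nelesontenev   [unconditioned shift]
  giving Samin nelesontenev.

nelesontenev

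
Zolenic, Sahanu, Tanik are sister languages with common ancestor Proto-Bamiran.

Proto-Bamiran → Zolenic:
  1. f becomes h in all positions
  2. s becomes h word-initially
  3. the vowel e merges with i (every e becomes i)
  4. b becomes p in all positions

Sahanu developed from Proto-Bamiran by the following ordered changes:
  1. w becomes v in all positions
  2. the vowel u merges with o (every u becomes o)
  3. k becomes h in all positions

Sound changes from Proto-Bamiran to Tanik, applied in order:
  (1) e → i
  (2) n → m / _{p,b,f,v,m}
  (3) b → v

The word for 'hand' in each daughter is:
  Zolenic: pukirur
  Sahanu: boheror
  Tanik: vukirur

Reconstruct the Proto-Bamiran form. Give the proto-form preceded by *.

*bukerur

Position 6: Zolenic has u, Sahanu has o, Tanik has u. Zolenic preserves u here (none of its changes turn any other segment into u), so the proto-segment is *u.
Position 4: Zolenic has i, Sahanu has e, Tanik has i. Sahanu preserves e here (none of its changes turn any other segment into e), so the proto-segment is *e.
Continuing position by position gives *bukerur; check it forward:
Zolenic: *bukerur
  bukerur (rule 1 does not apply)
  bukerur (rule 2 does not apply)
  bukerur → bukirur   [vowel merger]
  bukirur → pukirur   [unconditioned shift]
  giving Zolenic pukirur.
Sahanu: *bukerur
  bukerur (rule 1 does not apply)
  bukerur → bokeror   [vowel merger]
  bokeror → boheror   [unconditioned shift]
  giving Sahanu boheror.
Tanik: *bukerur > bukirur > vukirur  (by vowel merger, unconditioned shift)
*bukerur is the unique common source.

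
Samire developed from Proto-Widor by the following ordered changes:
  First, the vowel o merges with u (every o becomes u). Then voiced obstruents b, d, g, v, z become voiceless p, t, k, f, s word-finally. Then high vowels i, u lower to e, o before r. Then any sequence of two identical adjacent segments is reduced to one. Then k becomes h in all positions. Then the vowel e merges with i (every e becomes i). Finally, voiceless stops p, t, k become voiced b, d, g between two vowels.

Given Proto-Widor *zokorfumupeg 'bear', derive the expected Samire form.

zuhorfumubih

Samire: *zokorfumupeg
  zokorfumupeg → zukurfumupeg   [vowel merger]
  zukurfumupeg → zukurfumupek   [final devoicing]
  zukurfumupek → zukorfumupek   [pre-rhotic lowering]
  zukorfumupek (rule 4 does not apply)
  zukorfumupek → zuhorfumupeh   [unconditioned shift]
  zuhorfumupeh → zuhorfumupih   [vowel merger]
  zuhorfumupih → zuhorfumubih   [intervocalic voicing]
  giving Samire zuhorfumubih.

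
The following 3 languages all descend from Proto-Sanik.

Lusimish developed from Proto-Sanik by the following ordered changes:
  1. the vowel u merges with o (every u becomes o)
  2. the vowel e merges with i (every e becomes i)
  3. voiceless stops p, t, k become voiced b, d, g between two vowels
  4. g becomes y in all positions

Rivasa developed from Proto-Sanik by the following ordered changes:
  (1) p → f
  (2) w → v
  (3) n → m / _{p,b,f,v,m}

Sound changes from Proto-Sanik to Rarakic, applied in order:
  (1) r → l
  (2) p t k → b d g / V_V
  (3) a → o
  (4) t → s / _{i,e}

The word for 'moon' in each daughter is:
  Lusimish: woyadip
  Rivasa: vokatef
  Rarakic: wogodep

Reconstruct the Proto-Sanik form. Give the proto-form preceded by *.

*wokatep

Position 6: Lusimish has i, Rivasa has e, Rarakic has e. Rivasa preserves e here (none of its changes turn any other segment into e), so the proto-segment is *e.
Position 7: Lusimish has p, Rivasa has f, Rarakic has p. Lusimish preserves p here (none of its changes turn any other segment into p), so the proto-segment is *p.
Position 1: Lusimish has w, Rivasa has v, Rarakic has w. Lusimish preserves w here (none of its changes turn any other segment into w), so the proto-segment is *w.
This points to *wokatep. Verify forward in each daughter:
Lusimish: *wokatep
  wokatep (rule 1 does not apply)
  wokatep → wokatip   [vowel merger]
  wokatip → wogadip   [intervocalic voicing]
  wogadip → woyadip   [unconditioned shift]
  giving Lusimish woyadip.
Rivasa: *wokatep > wokatef > vokatef  (by unconditioned shift, unconditioned shift)
Rarakic: *wokatep > wogadep > wogodep  (by intervocalic voicing, vowel merger)
No other proto-form is consistent with every reflex, so the reconstruction is *wokatep.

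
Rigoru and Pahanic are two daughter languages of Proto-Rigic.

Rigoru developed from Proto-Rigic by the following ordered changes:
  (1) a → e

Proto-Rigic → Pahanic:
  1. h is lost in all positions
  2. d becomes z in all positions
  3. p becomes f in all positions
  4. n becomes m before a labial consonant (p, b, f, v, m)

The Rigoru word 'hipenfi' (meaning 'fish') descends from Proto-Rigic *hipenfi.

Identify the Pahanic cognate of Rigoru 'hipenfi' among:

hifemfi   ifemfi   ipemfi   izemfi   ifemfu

Pahanic: *hipenfi
  hipenfi → ipenfi   [h-loss]
  ipenfi (rule 2 does not apply)
  ipenfi → ifenfi   [unconditioned shift]
  ifenfi → ifemfi   [nasal place assimilation]
  giving Pahanic ifemfi.
The other candidates each miss or misapply at least one Pahanic change.

ifemfi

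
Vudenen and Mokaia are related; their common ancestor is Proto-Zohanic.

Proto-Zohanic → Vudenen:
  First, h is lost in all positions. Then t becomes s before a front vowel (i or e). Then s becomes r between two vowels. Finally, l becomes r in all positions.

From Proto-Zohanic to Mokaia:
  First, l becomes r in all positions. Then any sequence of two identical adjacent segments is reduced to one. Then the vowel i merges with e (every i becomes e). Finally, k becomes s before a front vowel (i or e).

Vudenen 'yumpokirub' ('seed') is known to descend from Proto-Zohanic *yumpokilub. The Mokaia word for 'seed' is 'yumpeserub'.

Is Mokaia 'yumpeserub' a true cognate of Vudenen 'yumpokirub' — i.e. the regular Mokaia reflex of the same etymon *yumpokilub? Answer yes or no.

no

Derive the expected Mokaia reflex of *yumpokilub:
Mokaia: *yumpokilub
  yumpokilub → yumpokirub   [unconditioned shift]
  yumpokirub (rule 2 does not apply)
  yumpokirub → yumpokerub   [vowel merger]
  yumpokerub → yumposerub   [palatalisation]
  giving Mokaia yumposerub.
The regular Mokaia reflex would be 'yumposerub', but the attested form is 'yumpeserub'. The correspondence is irregular, so they are not cognates (the Mokaia form has a different source).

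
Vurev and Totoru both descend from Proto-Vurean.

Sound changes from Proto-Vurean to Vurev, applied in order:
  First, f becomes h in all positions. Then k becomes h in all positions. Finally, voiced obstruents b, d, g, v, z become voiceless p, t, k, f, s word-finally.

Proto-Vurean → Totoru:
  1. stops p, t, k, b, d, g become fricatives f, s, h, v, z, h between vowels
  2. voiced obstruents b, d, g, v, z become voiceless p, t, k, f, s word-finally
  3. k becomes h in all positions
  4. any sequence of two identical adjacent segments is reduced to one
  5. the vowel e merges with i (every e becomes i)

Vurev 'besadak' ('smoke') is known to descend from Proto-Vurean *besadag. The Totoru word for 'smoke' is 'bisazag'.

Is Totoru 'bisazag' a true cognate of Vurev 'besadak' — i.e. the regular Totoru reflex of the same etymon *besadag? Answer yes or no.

Derive the expected Totoru reflex of *besadag:
Totoru: *besadag > besazag > besazak > besazah > bisazah  (by intervocalic lenition, final devoicing, unconditioned shift, vowel merger)
The regular Totoru reflex would be 'bisazah', but the attested form is 'bisazag'. The correspondence is irregular, so they are not cognates (the Totoru form has a different source).

no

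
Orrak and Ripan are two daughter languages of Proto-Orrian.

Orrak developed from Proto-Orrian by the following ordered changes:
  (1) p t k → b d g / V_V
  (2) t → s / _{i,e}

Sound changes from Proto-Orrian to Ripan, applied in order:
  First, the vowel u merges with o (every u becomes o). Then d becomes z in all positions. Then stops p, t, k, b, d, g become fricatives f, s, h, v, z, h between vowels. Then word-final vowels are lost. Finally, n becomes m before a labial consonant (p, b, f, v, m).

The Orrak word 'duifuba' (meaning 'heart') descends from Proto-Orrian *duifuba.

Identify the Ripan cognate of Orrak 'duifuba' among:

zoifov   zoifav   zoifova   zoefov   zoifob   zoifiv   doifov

zoifov

Ripan: *duifuba
  duifuba → doifoba   [vowel merger]
  doifoba → zoifoba   [unconditioned shift]
  zoifoba → zoifova   [intervocalic lenition]
  zoifova → zoifov   [apocope]
  zoifov (rule 5 does not apply)
  giving Ripan zoifov.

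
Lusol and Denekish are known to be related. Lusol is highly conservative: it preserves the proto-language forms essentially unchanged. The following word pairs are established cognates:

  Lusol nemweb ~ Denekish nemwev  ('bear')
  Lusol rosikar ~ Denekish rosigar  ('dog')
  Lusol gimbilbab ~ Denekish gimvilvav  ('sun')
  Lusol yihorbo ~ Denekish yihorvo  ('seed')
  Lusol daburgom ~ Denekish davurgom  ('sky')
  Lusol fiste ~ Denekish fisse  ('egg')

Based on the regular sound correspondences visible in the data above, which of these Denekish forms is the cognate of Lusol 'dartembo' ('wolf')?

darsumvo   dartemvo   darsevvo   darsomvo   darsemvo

darsemvo

fiste ~ fisse — Lusol t corresponds to Denekish s after a consonant, before a front vowel.
yihorbo ~ yihorvo — Lusol b corresponds to Denekish v after a consonant, before a back vowel.
Applying these to Lusol 'dartembo':
  dartembo → darsembo   (t→s after a consonant, before a front vowel)
  darsembo → darsemvo   (b→v after a consonant, before a back vowel)
So the Denekish cognate is 'darsemvo'.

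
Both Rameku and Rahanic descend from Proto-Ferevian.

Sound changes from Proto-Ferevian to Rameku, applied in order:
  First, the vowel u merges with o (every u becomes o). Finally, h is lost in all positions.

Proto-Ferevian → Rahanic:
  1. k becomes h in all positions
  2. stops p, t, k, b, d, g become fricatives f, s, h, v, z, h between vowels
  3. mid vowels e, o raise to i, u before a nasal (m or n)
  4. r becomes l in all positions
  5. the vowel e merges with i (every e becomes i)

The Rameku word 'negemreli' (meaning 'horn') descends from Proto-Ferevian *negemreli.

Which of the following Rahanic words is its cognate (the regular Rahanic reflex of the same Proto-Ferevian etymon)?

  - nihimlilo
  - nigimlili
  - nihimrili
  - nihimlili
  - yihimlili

Rahanic: *negemreli
  negemreli (rule 1 does not apply)
  negemreli → nehemreli   [intervocalic lenition]
  nehemreli → nehimreli   [pre-nasal raising]
  nehimreli → nehimleli   [unconditioned shift]
  nehimleli → nihimlili   [vowel merger]
  giving Rahanic nihimlili.
The other candidates each miss or misapply at least one Rahanic change.

nihimlili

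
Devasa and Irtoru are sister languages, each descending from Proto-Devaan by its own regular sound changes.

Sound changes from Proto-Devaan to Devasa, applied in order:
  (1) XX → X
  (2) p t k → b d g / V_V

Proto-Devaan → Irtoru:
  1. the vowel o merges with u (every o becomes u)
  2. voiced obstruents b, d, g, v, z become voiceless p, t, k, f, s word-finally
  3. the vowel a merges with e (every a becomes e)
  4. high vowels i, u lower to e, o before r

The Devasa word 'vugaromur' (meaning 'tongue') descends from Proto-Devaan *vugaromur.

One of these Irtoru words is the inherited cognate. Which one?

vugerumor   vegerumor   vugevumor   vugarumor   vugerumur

vugerumor

Irtoru: *vugaromur
  vugaromur → vugarumur   [vowel merger]
  vugarumur (rule 2 does not apply)
  vugarumur → vugerumur   [vowel merger]
  vugerumur → vugerumor   [pre-rhotic lowering]
  giving Irtoru vugerumor.
Only 'vugerumor' matches the regular Irtoru development of *vugaromur.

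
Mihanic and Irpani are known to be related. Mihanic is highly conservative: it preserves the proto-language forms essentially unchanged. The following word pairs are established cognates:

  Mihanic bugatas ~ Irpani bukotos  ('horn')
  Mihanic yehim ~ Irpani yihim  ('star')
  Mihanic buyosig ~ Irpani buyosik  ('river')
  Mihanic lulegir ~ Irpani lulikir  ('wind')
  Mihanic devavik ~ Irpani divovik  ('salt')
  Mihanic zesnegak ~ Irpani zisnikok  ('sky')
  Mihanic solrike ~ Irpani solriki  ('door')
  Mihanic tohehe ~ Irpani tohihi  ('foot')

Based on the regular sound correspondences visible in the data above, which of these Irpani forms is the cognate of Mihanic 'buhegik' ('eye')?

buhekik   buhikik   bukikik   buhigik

yehim ~ yihim, lulegir ~ lulikir — Mihanic e corresponds to Irpani i after a consonant, before a consonant other than r, m, n, p, b, f, v.
lulegir ~ lulikir — Mihanic g corresponds to Irpani k between vowels (before a front vowel).
Applying these to Mihanic 'buhegik':
  buhegik → buhigik   (e→i after a consonant, before a consonant other than r, m, n, p, b, f, v)
  buhigik → buhikik   (g→k between vowels (before a front vowel))
So the Irpani cognate is 'buhikik'.

buhikik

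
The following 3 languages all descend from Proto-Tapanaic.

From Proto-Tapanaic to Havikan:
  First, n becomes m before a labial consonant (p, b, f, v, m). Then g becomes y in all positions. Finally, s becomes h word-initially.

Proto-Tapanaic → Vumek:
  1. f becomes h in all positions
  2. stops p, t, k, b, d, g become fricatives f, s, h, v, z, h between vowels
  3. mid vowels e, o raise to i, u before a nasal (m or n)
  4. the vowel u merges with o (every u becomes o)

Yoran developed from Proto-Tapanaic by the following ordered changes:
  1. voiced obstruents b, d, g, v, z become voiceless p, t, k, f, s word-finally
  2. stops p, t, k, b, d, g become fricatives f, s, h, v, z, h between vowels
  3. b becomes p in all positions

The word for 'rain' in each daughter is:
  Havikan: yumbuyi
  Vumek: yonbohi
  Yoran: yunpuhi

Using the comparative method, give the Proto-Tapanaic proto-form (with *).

*yunbugi

Position 4: Havikan has b, Vumek has b, Yoran has p. Havikan preserves b here (none of its changes turn any other segment into b), so the proto-segment is *b.
Position 2: Havikan has u, Vumek has o, Yoran has u. Havikan preserves u here (none of its changes turn any other segment into u), so the proto-segment is *u.
This points to *yunbugi. Verify forward in each daughter:
Havikan: *yunbugi
  yunbugi → yumbugi   [nasal place assimilation]
  yumbugi → yumbuyi   [unconditioned shift]
  yumbuyi (rule 3 does not apply)
  giving Havikan yumbuyi.
Vumek: *yunbugi > yunbuhi > yonbohi  (by intervocalic lenition, vowel merger)
Yoran: *yunbugi > yunbuhi > yunpuhi  (by intervocalic lenition, unconditioned shift)
No other proto-form is consistent with every reflex, so the reconstruction is *yunbugi.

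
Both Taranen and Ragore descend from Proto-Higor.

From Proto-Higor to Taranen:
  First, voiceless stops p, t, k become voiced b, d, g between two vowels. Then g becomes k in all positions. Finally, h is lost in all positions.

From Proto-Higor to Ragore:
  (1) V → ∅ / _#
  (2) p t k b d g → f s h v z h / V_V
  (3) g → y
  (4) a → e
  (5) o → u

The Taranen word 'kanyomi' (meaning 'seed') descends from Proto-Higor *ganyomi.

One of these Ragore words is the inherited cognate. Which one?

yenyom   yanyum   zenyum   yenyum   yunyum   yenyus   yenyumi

Ragore: *ganyomi
  ganyomi → ganyom   [apocope]
  ganyom (rule 2 does not apply)
  ganyom → yanyom   [unconditioned shift]
  yanyom → yenyom   [vowel merger]
  yenyom → yenyum   [vowel merger]
  giving Ragore yenyum.
The other candidates each miss or misapply at least one Ragore change.

yenyum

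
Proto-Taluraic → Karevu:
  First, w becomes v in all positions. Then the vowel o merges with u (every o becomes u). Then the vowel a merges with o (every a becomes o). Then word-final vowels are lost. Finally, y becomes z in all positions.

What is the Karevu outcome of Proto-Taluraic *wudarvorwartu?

Karevu: *wudarvorwartu > vudarvorvartu > vudarvurvartu > vudorvurvortu > vudorvurvort  (by unconditioned shift, vowel merger, vowel merger, apocope)

vudorvurvort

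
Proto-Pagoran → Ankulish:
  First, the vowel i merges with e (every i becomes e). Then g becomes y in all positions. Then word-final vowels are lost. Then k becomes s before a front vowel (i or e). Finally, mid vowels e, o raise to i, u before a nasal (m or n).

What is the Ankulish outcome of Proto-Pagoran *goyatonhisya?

yoyatunhesy

Ankulish: *goyatonhisya > goyatonhesya > yoyatonhesya > yoyatonhesy > yoyatunhesy  (by vowel merger, unconditioned shift, apocope, pre-nasal raising)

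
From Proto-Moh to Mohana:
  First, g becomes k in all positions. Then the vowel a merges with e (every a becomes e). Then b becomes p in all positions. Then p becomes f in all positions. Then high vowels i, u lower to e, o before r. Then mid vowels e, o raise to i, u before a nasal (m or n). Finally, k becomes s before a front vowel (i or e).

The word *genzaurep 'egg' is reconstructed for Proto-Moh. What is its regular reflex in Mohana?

Mohana: *genzaurep
  genzaurep → kenzaurep   [unconditioned shift]
  kenzaurep → kenzeurep   [vowel merger]
  kenzeurep (rule 3 does not apply)
  kenzeurep → kenzeuref   [unconditioned shift]
  kenzeuref → kenzeoref   [pre-rhotic lowering]
  kenzeoref → kinzeoref   [pre-nasal raising]
  kinzeoref → sinzeoref   [palatalisation]
  giving Mohana sinzeoref.

sinzeoref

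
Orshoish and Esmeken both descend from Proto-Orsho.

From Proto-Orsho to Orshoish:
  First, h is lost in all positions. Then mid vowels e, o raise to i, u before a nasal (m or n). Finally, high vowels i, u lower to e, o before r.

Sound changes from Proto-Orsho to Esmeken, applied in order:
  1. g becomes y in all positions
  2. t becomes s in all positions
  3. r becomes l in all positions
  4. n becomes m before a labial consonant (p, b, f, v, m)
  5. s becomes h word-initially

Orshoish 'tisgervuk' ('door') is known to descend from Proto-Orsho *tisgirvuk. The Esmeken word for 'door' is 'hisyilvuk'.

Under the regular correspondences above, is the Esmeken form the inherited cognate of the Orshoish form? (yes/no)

yes

Derive the expected Esmeken reflex of *tisgirvuk:
Esmeken: *tisgirvuk > tisyirvuk > sisyirvuk > sisyilvuk > hisyilvuk  (by unconditioned shift, unconditioned shift, unconditioned shift, debuccalisation)
Esmeken 'hisyilvuk' matches the regular reflex exactly, so the pair is cognate.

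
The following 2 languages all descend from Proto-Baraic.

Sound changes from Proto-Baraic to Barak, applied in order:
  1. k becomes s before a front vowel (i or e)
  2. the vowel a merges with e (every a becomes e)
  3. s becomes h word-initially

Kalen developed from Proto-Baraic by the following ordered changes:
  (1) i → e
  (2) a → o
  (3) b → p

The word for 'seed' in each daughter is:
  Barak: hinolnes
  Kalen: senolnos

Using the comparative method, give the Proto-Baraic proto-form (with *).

Position 2: Barak has i, Kalen has e. Barak preserves i here (none of its changes turn any other segment into i), so the proto-segment is *i.
Position 1: Barak has h, Kalen has s. Kalen preserves s here (none of its changes turn any other segment into s), so the proto-segment is *s.
Position 7: Barak has e, Kalen has o. Taking the neighbouring segments as reconstructed: Barak e could go back to *a or *e; Kalen o could go back to *a or *o — the one source consistent with every daughter is *a.
The remaining positions agree across the daughters. Check the candidate against every language:
Barak: start from *sinolnas.
  rule 1: no change — sinolnas
  rule 2 (vowel merger): sinolnas → sinolnes
  rule 3 (debuccalisation): sinolnes → hinolnes
  ⇒ Barak hinolnes
Kalen: start from *sinolnas.
  rule 1 (vowel merger): sinolnas → senolnas
  rule 2 (vowel merger): senolnas → senolnos
  rule 3: no change — senolnos
  ⇒ Kalen senolnos
*sinolnas is the unique common source.

*sinolnas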